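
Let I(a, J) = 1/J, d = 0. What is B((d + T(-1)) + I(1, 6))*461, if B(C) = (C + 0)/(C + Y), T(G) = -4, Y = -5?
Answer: 10603/53 ≈ 200.06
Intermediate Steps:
B(C) = C/(-5 + C) (B(C) = (C + 0)/(C - 5) = C/(-5 + C))
B((d + T(-1)) + I(1, 6))*461 = (((0 - 4) + 1/6)/(-5 + ((0 - 4) + 1/6)))*461 = ((-4 + ⅙)/(-5 + (-4 + ⅙)))*461 = -23/(6*(-5 - 23/6))*461 = -23/(6*(-53/6))*461 = -23/6*(-6/53)*461 = (23/53)*461 = 10603/53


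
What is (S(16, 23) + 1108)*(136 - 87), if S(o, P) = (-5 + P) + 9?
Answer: 55615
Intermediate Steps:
S(o, P) = 4 + P
(S(16, 23) + 1108)*(136 - 87) = ((4 + 23) + 1108)*(136 - 87) = (27 + 1108)*49 = 1135*49 = 55615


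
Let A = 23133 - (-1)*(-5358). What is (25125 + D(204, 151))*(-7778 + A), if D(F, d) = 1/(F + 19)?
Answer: 56011951372/223 ≈ 2.5117e+8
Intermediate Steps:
A = 17775 (A = 23133 - 1*5358 = 23133 - 5358 = 17775)
D(F, d) = 1/(19 + F)
(25125 + D(204, 151))*(-7778 + A) = (25125 + 1/(19 + 204))*(-7778 + 17775) = (25125 + 1/223)*9997 = (5602876/223)*9997 = 56011951372/223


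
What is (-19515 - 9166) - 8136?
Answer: -36817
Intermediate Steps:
(-19515 - 9166) - 8136 = -28681 - 8136 = -36817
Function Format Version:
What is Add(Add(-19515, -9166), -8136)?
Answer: -36817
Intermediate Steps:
Add(Add(-19515, -9166), -8136) = Add(-28681, -8136) = -36817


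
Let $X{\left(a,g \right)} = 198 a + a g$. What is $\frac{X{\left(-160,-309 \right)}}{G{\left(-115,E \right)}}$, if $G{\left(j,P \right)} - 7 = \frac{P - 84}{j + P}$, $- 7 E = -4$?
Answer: $\frac{14225760}{6191} \approx 2297.8$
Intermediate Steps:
$E = \frac{4}{7}$ ($E = \left(- \frac{1}{7}\right) \left(-4\right) = \frac{4}{7} \approx 0.57143$)
$G{\left(j,P \right)} = 7 + \frac{-84 + P}{P + j}$ ($G{\left(j,P \right)} = 7 + \frac{P - 84}{j + P} = 7 + \frac{-84 + P}{P + j}$)
$\frac{X{\left(-160,-309 \right)}}{G{\left(-115,E \right)}} = \frac{\left(-160\right) \left(198 - 309\right)}{\frac{1}{\frac{4}{7} - 115} \left(-84 + 7 \left(-115\right) + 8 \cdot \frac{4}{7}\right)} = \frac{\left(-160\right) \left(-111\right)}{\frac{1}{- \frac{801}{7}} \left(-84 - 805 + \frac{32}{7}\right)} = \frac{17760}{\left(- \frac{7}{801}\right) \left(- \frac{6191}{7}\right)} = \frac{17760}{\frac{6191}{801}} = 17760 \cdot \frac{801}{6191} = \frac{14225760}{6191}$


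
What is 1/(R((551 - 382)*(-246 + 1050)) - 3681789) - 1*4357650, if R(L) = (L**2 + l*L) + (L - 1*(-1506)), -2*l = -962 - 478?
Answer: -80863053335870849/18556573689 ≈ -4.3576e+6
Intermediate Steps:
l = 720 (l = -(-962 - 478)/2 = -1/2*(-1440) = 720)
R(L) = 1506 + L**2 + 721*L (R(L) = (L**2 + 720*L) + (L - 1*(-1506)) = (L**2 + 720*L) + (L + 1506) = (L**2 + 720*L) + (1506 + L) = 1506 + L**2 + 721*L)
1/(R((551 - 382)*(-246 + 1050)) - 3681789) - 1*4357650 = 1/((1506 + ((551 - 382)*(-246 + 1050))**2 + 721*((551 - 382)*(-246 + 1050))) - 3681789) - 1*4357650 = 1/((1506 + (169*804)**2 + 721*(169*804)) - 3681789) - 4357650 = 1/((1506 + 135876**2 + 721*135876) - 3681789) - 4357650 = 1/((1506 + 18462287376 + 97966596) - 3681789) - 4357650 = 1/(18560255478 - 3681789) - 4357650 = 1/18556573689 - 4357650 = -80863053335870849/18556573689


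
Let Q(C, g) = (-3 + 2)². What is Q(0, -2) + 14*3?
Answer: 43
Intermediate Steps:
Q(C, g) = 1 (Q(C, g) = (-1)² = 1)
Q(0, -2) + 14*3 = 1 + 14*3 = 1 + 42 = 43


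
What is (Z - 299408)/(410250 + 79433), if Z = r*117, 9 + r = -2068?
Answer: -542417/489683 ≈ -1.1077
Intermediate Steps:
r = -2077 (r = -9 - 2068 = -2077)
Z = -243009 (Z = -2077*117 = -243009)
(Z - 299408)/(410250 + 79433) = (-243009 - 299408)/(410250 + 79433) = -542417/489683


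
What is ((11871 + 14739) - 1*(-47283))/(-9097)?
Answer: -73893/9097 ≈ -8.1228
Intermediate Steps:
((11871 + 14739) - 1*(-47283))/(-9097) = (26610 + 47283)*(-1/9097) = 73893*(-1/9097) = -73893/9097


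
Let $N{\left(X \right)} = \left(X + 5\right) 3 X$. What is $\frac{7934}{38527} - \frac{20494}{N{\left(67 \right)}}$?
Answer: $- \frac{337375745}{278781372} \approx -1.2102$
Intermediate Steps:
$N{\left(X \right)} = X \left(15 + 3 X\right)$ ($N{\left(X \right)} = \left(5 + X\right) 3 X = \left(15 + 3 X\right) X = X \left(15 + 3 X\right)$)
$\frac{7934}{38527} - \frac{20494}{N{\left(67 \right)}} = \frac{7934}{38527} - \frac{20494}{3 \cdot 67 \left(5 + 67\right)} = 7934 \cdot \frac{1}{38527} - \frac{20494}{3 \cdot 67 \cdot 72} = \frac{7934}{38527} - \frac{20494}{14472} = \frac{7934}{38527} - \frac{10247}{7236} = - \frac{337375745}{278781372}$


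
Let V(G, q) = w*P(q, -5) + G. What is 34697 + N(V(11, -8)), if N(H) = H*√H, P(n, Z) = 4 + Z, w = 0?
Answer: 34697 + 11*√11 ≈ 34734.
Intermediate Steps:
V(G, q) = G (V(G, q) = 0*(4 - 5) + G = 0*(-1) + G = 0 + G = G)
N(H) = H^(3/2)
34697 + N(V(11, -8)) = 34697 + 11^(3/2) = 34697 + 11*√11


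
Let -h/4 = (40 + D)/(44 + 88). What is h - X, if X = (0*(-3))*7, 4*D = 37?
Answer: -197/132 ≈ -1.4924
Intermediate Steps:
D = 37/4 (D = (1/4)*37 = 37/4 ≈ 9.2500)
h = -197/132 (h = -4*(40 + 37/4)/(44 + 88) = -197/132 ≈ -1.4924)
X = 0 (X = 0*7 = 0)
h - X = -197/132 - 1*0 = -197/132 + 0 = -197/132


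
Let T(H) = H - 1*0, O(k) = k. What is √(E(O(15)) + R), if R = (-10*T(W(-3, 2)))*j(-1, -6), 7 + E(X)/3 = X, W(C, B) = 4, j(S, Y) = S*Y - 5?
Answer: 4*I ≈ 4.0*I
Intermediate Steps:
j(S, Y) = -5 + S*Y
T(H) = H (T(H) = H + 0 = H)
E(X) = -21 + 3*X
R = -40 (R = (-10*4)*(-5 - 1*(-6)) = -40*(-5 + 6) = -40*1 = -40)
√(E(O(15)) + R) = √((-21 + 3*15) - 40) = √((-21 + 45) - 40) = √(24 - 40) = √(-16) = 4*I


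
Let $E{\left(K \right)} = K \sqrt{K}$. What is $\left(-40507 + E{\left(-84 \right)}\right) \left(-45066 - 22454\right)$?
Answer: $2735032640 + 11343360 i \sqrt{21} \approx 2.735 \cdot 10^{9} + 5.1982 \cdot 10^{7} i$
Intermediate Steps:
$E{\left(K \right)} = K^{\frac{3}{2}}$
$\left(-40507 + E{\left(-84 \right)}\right) \left(-45066 - 22454\right) = \left(-40507 + \left(-84\right)^{\frac{3}{2}}\right) \left(-45066 - 22454\right) = \left(-40507 - 168 i \sqrt{21}\right) \left(-67520\right) = 2735032640 + 11343360 i \sqrt{21}$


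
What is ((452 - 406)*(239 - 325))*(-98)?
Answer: 387688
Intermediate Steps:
((452 - 406)*(239 - 325))*(-98) = (46*(-86))*(-98) = -3956*(-98) = 387688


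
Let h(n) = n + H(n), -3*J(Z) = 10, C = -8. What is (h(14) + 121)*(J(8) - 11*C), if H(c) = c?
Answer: 37846/3 ≈ 12615.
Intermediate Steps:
J(Z) = -10/3 (J(Z) = -⅓*10 = -10/3)
h(n) = 2*n (h(n) = n + n = 2*n)
(h(14) + 121)*(J(8) - 11*C) = (2*14 + 121)*(-10/3 - 11*(-8)) = (28 + 121)*(-10/3 + 88) = 149*(254/3) = 37846/3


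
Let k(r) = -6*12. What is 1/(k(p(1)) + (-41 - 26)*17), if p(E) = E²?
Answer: -1/1211 ≈ -0.00082576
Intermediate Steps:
k(r) = -72
1/(k(p(1)) + (-41 - 26)*17) = 1/(-72 + (-41 - 26)*17) = 1/(-72 - 67*17) = 1/(-72 - 1139) = 1/(-1211) = -1/1211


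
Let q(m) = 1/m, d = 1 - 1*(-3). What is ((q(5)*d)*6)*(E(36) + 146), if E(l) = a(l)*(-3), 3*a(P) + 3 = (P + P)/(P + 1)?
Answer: 130584/185 ≈ 705.86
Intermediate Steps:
d = 4 (d = 1 + 3 = 4)
a(P) = -1 + 2*P/(3*(1 + P)) (a(P) = -1 + ((P + P)/(P + 1))/3 = -1 + ((2*P)/(1 + P))/3 = -1 + (2*P/(1 + P))/3 = -1 + 2*P/(3*(1 + P)))
E(l) = -(-3 - l)/(1 + l) (E(l) = ((-3 - l)/(3*(1 + l)))*(-3) = -(-3 - l)/(1 + l))
((q(5)*d)*6)*(E(36) + 146) = ((4/5)*6)*((3 + 36)/(1 + 36) + 146) = (((⅕)*4)*6)*(39/37 + 146) = ((⅘)*6)*((1/37)*39 + 146) = 24*(39/37 + 146)/5 = (24/5)*(5441/37) = 130584/185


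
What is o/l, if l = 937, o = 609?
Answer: 609/937 ≈ 0.64995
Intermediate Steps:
o/l = 609/937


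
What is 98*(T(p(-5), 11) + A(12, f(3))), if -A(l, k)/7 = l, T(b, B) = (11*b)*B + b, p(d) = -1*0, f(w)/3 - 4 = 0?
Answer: -8232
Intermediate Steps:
f(w) = 12 (f(w) = 12 + 3*0 = 12 + 0 = 12)
p(d) = 0
T(b, B) = b + 11*B*b (T(b, B) = 11*B*b + b = b + 11*B*b)
A(l, k) = -7*l
98*(T(p(-5), 11) + A(12, f(3))) = 98*(0*(1 + 11*11) - 7*12) = 98*(0*(1 + 121) - 84) = 98*(0*122 - 84) = 98*(0 - 84) = 98*(-84) = -8232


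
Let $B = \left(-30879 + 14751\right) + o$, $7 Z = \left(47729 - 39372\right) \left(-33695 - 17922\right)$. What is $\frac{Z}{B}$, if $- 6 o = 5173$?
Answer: $\frac{2588179614}{713587} \approx 3627.0$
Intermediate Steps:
$o = - \frac{5173}{6}$ ($o = \left(- \frac{1}{6}\right) 5173 = - \frac{5173}{6} \approx -862.17$)
$Z = - \frac{431363269}{7}$ ($Z = \frac{\left(47729 - 39372\right) \left(-33695 - 17922\right)}{7} = \frac{8357 \left(-51617\right)}{7} = \frac{1}{7} \left(-431363269\right) = - \frac{431363269}{7} \approx -6.1623 \cdot 10^{7}$)
$B = - \frac{101941}{6}$ ($B = \left(-30879 + 14751\right) - \frac{5173}{6} = -16128 - \frac{5173}{6} = - \frac{101941}{6} \approx -16990.0$)
$\frac{Z}{B} = - \frac{431363269}{7 \left(- \frac{101941}{6}\right)} = \left(- \frac{431363269}{7}\right) \left(- \frac{6}{101941}\right) = \frac{2588179614}{713587}$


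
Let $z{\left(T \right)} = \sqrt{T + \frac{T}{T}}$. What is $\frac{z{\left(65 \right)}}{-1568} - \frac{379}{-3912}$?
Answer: $\frac{379}{3912} - \frac{\sqrt{66}}{1568} \approx 0.0917$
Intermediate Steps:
$z{\left(T \right)} = \sqrt{1 + T}$ ($z{\left(T \right)} = \sqrt{T + 1} = \sqrt{1 + T}$)
$\frac{z{\left(65 \right)}}{-1568} - \frac{379}{-3912} = \frac{\sqrt{1 + 65}}{-1568} - \frac{379}{-3912} = \sqrt{66} \left(- \frac{1}{1568}\right) - - \frac{379}{3912} = - \frac{\sqrt{66}}{1568} + \frac{379}{3912} = \frac{379}{3912} - \frac{\sqrt{66}}{1568}$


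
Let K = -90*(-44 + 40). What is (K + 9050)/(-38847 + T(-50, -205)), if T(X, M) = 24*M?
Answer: -9410/43767 ≈ -0.21500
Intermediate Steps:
K = 360 (K = -90*(-4) = 360)
(K + 9050)/(-38847 + T(-50, -205)) = (360 + 9050)/(-38847 + 24*(-205)) = 9410/(-38847 - 4920) = 9410/(-43767) = 9410*(-1/43767) = -9410/43767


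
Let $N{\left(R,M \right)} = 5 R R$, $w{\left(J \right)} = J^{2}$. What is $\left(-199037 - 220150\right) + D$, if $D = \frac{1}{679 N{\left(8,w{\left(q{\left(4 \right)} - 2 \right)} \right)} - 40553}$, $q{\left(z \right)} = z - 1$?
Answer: $- \frac{74081660948}{176727} \approx -4.1919 \cdot 10^{5}$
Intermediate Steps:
$q{\left(z \right)} = -1 + z$
$N{\left(R,M \right)} = 5 R^{2}$
$D = \frac{1}{176727}$ ($D = \frac{1}{679 \cdot 5 \cdot 8^{2} - 40553} = \frac{1}{679 \cdot 5 \cdot 64 - 40553} = \frac{1}{679 \cdot 320 - 40553} = \frac{1}{217280 - 40553} = \frac{1}{176727} \approx 5.6584 \cdot 10^{-6}$)
$\left(-199037 - 220150\right) + D = \left(-199037 - 220150\right) + \frac{1}{176727} = -419187 + \frac{1}{176727} = - \frac{74081660948}{176727}$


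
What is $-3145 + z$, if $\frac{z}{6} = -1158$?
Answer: $-10093$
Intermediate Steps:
$z = -6948$ ($z = 6 \left(-1158\right) = -6948$)
$-3145 + z = -3145 - 6948 = -10093$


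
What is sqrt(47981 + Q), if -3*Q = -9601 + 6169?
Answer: 5*sqrt(1965) ≈ 221.64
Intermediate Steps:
Q = 1144 (Q = -(-9601 + 6169)/3 = -1/3*(-3432) = 1144)
sqrt(47981 + Q) = sqrt(47981 + 1144) = sqrt(49125) = 5*sqrt(1965)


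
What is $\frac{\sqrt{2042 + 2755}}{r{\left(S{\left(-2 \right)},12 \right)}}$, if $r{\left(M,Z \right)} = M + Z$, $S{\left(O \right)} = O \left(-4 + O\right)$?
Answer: $\frac{\sqrt{533}}{8} \approx 2.8858$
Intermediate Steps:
$\frac{\sqrt{2042 + 2755}}{r{\left(S{\left(-2 \right)},12 \right)}} = \frac{\sqrt{2042 + 2755}}{- 2 \left(-4 - 2\right) + 12} = \frac{\sqrt{4797}}{\left(-2\right) \left(-6\right) + 12} = \frac{3 \sqrt{533}}{12 + 12} = \frac{3 \sqrt{533}}{24} = 3 \sqrt{533} \cdot \frac{1}{24} = \frac{\sqrt{533}}{8}$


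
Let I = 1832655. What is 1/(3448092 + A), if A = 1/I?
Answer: 1832655/6319163044261 ≈ 2.9002e-7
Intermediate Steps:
A = 1/1832655 ≈ 5.4566e-7
1/(3448092 + A) = 1/(3448092 + 1/1832655) = 1/(6319163044261/1832655) = 1832655/6319163044261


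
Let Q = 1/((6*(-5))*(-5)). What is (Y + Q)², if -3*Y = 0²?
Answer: 1/22500 ≈ 4.4444e-5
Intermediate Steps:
Y = 0 (Y = -⅓*0² = -⅓*0 = 0)
Q = 1/150 (Q = 1/(-30*(-5)) = 1/150 ≈ 0.0066667)
(Y + Q)² = (0 + 1/150)² = (1/150)² = 1/22500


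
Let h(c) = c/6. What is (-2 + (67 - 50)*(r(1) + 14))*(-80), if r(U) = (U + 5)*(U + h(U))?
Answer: -28400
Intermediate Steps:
h(c) = c/6 (h(c) = c*(⅙) = c/6)
r(U) = 7*U*(5 + U)/6 (r(U) = (U + 5)*(U + U/6) = (5 + U)*(7*U/6) = 7*U*(5 + U)/6)
(-2 + (67 - 50)*(r(1) + 14))*(-80) = (-2 + (67 - 50)*((7/6)*1*(5 + 1) + 14))*(-80) = (-2 + 17*((7/6)*1*6 + 14))*(-80) = (-2 + 17*(7 + 14))*(-80) = (-2 + 17*21)*(-80) = (-2 + 357)*(-80) = 355*(-80) = -28400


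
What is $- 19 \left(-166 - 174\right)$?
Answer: $6460$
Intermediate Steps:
$- 19 \left(-166 - 174\right) = \left(-19\right) \left(-340\right) = 6460$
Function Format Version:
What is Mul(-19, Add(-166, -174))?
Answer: 6460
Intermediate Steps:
Mul(-19, Add(-166, -174)) = Mul(-19, -340) = 6460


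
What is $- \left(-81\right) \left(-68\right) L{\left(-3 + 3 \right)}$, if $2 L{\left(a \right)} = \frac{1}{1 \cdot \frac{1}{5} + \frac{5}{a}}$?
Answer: $0$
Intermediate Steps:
$L{\left(a \right)} = \frac{1}{2 \left(\frac{1}{5} + \frac{5}{a}\right)}$ ($L{\left(a \right)} = \frac{1}{2 \left(1 \cdot \frac{1}{5} + \frac{5}{a}\right)} = \frac{1}{2 \left(\frac{1}{5} + \frac{5}{a}\right)}$)
$- \left(-81\right) \left(-68\right) L{\left(-3 + 3 \right)} = - \left(-81\right) \left(-68\right) \frac{5 \left(-3 + 3\right)}{2 \left(25 + \left(-3 + 3\right)\right)} = - 5508 \cdot \frac{5}{2} \cdot 0 \frac{1}{25 + 0} = - 5508 \cdot \frac{5}{2} \cdot 0 \cdot \frac{1}{25} = - 5508 \cdot 0 = \left(-1\right) 0 = 0$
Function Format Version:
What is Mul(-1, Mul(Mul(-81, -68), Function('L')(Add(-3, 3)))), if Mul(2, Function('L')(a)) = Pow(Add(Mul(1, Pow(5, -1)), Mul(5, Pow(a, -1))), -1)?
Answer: 0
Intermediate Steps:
Function('L')(a) = Mul(Rational(1, 2), Pow(Add(Rational(1, 5), Mul(5, Pow(a, -1))), -1)) (Function('L')(a) = Mul(Rational(1, 2), Pow(Add(Mul(1, Pow(5, -1)), Mul(5, Pow(a, -1))), -1)) = Mul(Rational(1, 2), Pow(Add(Mul(1, Rational(1, 5)), Mul(5, Pow(a, -1))), -1)) = Mul(Rational(1, 2), Pow(Add(Rational(1, 5), Mul(5, Pow(a, -1))), -1)))
Mul(-1, Mul(Mul(-81, -68), Function('L')(Add(-3, 3)))) = Mul(-1, Mul(Mul(-81, -68), Mul(Rational(5, 2), Add(-3, 3), Pow(Add(25, Add(-3, 3)), -1)))) = Mul(-1, Mul(5508, Mul(Rational(5, 2), 0, Pow(Add(25, 0), -1)))) = Mul(-1, Mul(5508, Mul(Rational(5, 2), 0, Pow(25, -1)))) = Mul(-1, Mul(5508, Mul(Rational(5, 2), 0, Rational(1, 25)))) = Mul(-1, Mul(5508, 0)) = Mul(-1, 0) = 0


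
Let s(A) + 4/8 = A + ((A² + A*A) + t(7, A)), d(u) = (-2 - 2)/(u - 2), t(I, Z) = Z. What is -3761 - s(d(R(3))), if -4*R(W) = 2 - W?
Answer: -370001/98 ≈ -3775.5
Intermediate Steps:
R(W) = -½ + W/4 (R(W) = -(2 - W)/4 = -½ + W/4)
d(u) = -4/(-2 + u)
s(A) = -½ + 2*A + 2*A² (s(A) = -½ + (A + ((A² + A*A) + A)) = -½ + (A + ((A² + A²) + A)) = -½ + (A + (2*A² + A)) = -½ + (A + (A + 2*A²)) = -½ + (2*A + 2*A²) = -½ + 2*A + 2*A²)
-3761 - s(d(R(3))) = -3761 - (-½ + 2*(-4/(-2 + (-½ + (¼)*3))) + 2*(-4/(-2 + (-½ + (¼)*3)))²) = -3761 - (-½ + 2*(-4/(-2 + (-½ + ¾))) + 2*(-4/(-2 + (-½ + ¾)))²) = -3761 - (-½ + 2*(-4/(-2 + ¼)) + 2*(-4/(-2 + ¼))²) = -3761 - (-½ + 2*(-4/(-7/4)) + 2*(-4/(-7/4))²) = -3761 - (-½ + 2*(-4*(-4/7)) + 2*(-4*(-4/7))²) = -3761 - (-½ + 2*(16/7) + 2*(16/7)²) = -3761 - (-½ + 32/7 + 2*(256/49)) = -3761 - (-½ + 32/7 + 512/49) = -3761 - 1*1423/98 = -3761 - 1423/98 = -370001/98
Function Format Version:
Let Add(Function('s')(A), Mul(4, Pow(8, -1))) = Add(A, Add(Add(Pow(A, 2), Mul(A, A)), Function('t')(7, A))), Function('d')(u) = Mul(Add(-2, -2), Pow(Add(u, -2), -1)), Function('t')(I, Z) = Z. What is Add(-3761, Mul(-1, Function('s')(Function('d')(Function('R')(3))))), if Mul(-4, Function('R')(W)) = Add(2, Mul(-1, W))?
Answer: Rational(-370001, 98) ≈ -3775.5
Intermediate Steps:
Function('R')(W) = Add(Rational(-1, 2), Mul(Rational(1, 4), W)) (Function('R')(W) = Mul(Rational(-1, 4), Add(2, Mul(-1, W))) = Add(Rational(-1, 2), Mul(Rational(1, 4), W)))
Function('d')(u) = Mul(-4, Pow(Add(-2, u), -1))
Function('s')(A) = Add(Rational(-1, 2), Mul(2, A), Mul(2, Pow(A, 2))) (Function('s')(A) = Add(Rational(-1, 2), Add(A, Add(Add(Pow(A, 2), Mul(A, A)), A))) = Add(Rational(-1, 2), Add(A, Add(Add(Pow(A, 2), Pow(A, 2)), A))) = Add(Rational(-1, 2), Add(A, Add(Mul(2, Pow(A, 2)), A))) = Add(Rational(-1, 2), Add(A, Add(A, Mul(2, Pow(A, 2))))) = Add(Rational(-1, 2), Add(Mul(2, A), Mul(2, Pow(A, 2)))) = Add(Rational(-1, 2), Mul(2, A), Mul(2, Pow(A, 2))))
Add(-3761, Mul(-1, Function('s')(Function('d')(Function('R')(3))))) = Add(-3761, Mul(-1, Add(Rational(-1, 2), Mul(2, Mul(-4, Pow(Add(-2, Add(Rational(-1, 2), Mul(Rational(1, 4), 3))), -1))), Mul(2, Pow(Mul(-4, Pow(Add(-2, Add(Rational(-1, 2), Mul(Rational(1, 4), 3))), -1)), 2))))) = Add(-3761, Mul(-1, Add(Rational(-1, 2), Mul(2, Mul(-4, Pow(Add(-2, Add(Rational(-1, 2), Rational(3, 4))), -1))), Mul(2, Pow(Mul(-4, Pow(Add(-2, Add(Rational(-1, 2), Rational(3, 4))), -1)), 2))))) = Add(-3761, Mul(-1, Add(Rational(-1, 2), Mul(2, Mul(-4, Pow(Add(-2, Rational(1, 4)), -1))), Mul(2, Pow(Mul(-4, Pow(Add(-2, Rational(1, 4)), -1)), 2))))) = Add(-3761, Mul(-1, Add(Rational(-1, 2), Mul(2, Mul(-4, Pow(Rational(-7, 4), -1))), Mul(2, Pow(Mul(-4, Pow(Rational(-7, 4), -1)), 2))))) = Add(-3761, Mul(-1, Add(Rational(-1, 2), Mul(2, Mul(-4, Rational(-4, 7))), Mul(2, Pow(Mul(-4, Rational(-4, 7)), 2))))) = Add(-3761, Mul(-1, Add(Rational(-1, 2), Mul(2, Rational(16, 7)), Mul(2, Pow(Rational(16, 7), 2))))) = Add(-3761, Mul(-1, Add(Rational(-1, 2), Rational(32, 7), Mul(2, Rational(256, 49))))) = Add(-3761, Mul(-1, Add(Rational(-1, 2), Rational(32, 7), Rational(512, 49)))) = Add(-3761, Mul(-1, Rational(1423, 98))) = Add(-3761, Rational(-1423, 98)) = Rational(-370001, 98)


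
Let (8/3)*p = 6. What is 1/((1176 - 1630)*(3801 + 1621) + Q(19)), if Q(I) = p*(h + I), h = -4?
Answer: -4/9846217 ≈ -4.0625e-7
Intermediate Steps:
p = 9/4 (p = (3/8)*6 = 9/4 ≈ 2.2500)
Q(I) = -9 + 9*I/4 (Q(I) = 9*(-4 + I)/4 = -9 + 9*I/4)
1/((1176 - 1630)*(3801 + 1621) + Q(19)) = 1/((1176 - 1630)*(3801 + 1621) + (-9 + (9/4)*19)) = 1/(-454*5422 + (-9 + 171/4)) = 1/(-2461588 + 135/4) = 1/(-9846217/4) = -4/9846217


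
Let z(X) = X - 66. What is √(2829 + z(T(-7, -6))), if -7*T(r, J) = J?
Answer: √135429/7 ≈ 52.572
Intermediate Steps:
T(r, J) = -J/7
z(X) = -66 + X
√(2829 + z(T(-7, -6))) = √(2829 + (-66 - ⅐*(-6))) = √(2829 + (-66 + 6/7)) = √(2829 - 456/7) = √(19347/7) = √135429/7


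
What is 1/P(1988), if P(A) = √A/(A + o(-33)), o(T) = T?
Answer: 1955*√497/994 ≈ 43.847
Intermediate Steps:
P(A) = √A/(-33 + A) (P(A) = √A/(A - 33) = √A/(-33 + A))
1/P(1988) = 1/(√1988/(-33 + 1988)) = 1/((2*√497)/1955) = 1/((2*√497)*(1/1955)) = 1/(2*√497/1955) = 1955*√497/994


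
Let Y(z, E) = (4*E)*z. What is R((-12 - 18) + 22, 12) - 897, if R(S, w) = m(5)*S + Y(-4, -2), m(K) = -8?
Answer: -801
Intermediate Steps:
Y(z, E) = 4*E*z
R(S, w) = 32 - 8*S (R(S, w) = -8*S + 4*(-2)*(-4) = -8*S + 32 = 32 - 8*S)
R((-12 - 18) + 22, 12) - 897 = (32 - 8*((-12 - 18) + 22)) - 897 = (32 - 8*(-30 + 22)) - 897 = (32 - 8*(-8)) - 897 = (32 + 64) - 897 = 96 - 897 = -801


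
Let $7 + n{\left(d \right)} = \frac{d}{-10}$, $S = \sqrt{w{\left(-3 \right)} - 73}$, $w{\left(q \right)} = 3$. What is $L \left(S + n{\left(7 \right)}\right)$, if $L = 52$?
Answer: $- \frac{2002}{5} + 52 i \sqrt{70} \approx -400.4 + 435.06 i$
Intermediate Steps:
$S = i \sqrt{70}$ ($S = \sqrt{3 - 73} = \sqrt{-70} = i \sqrt{70} \approx 8.3666 i$)
$n{\left(d \right)} = -7 - \frac{d}{10}$ ($n{\left(d \right)} = -7 + \frac{d}{-10} = -7 + d \left(- \frac{1}{10}\right) = -7 - \frac{d}{10}$)
$L \left(S + n{\left(7 \right)}\right) = 52 \left(i \sqrt{70} - \frac{77}{10}\right) = 52 \left(- \frac{77}{10} + i \sqrt{70}\right) = - \frac{2002}{5} + 52 i \sqrt{70}$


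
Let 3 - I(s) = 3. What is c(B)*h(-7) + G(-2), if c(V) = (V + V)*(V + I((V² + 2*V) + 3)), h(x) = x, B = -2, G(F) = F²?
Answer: -52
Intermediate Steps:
I(s) = 0 (I(s) = 3 - 1*3 = 3 - 3 = 0)
c(V) = 2*V² (c(V) = (V + V)*(V + 0) = (2*V)*V = 2*V²)
c(B)*h(-7) + G(-2) = (2*(-2)²)*(-7) + (-2)² = (2*4)*(-7) + 4 = 8*(-7) + 4 = -56 + 4 = -52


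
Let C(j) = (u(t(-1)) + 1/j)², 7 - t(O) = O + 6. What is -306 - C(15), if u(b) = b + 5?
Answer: -80086/225 ≈ -355.94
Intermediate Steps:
t(O) = 1 - O (t(O) = 7 - (O + 6) = 7 - (6 + O) = 7 + (-6 - O) = 1 - O)
u(b) = 5 + b
C(j) = (7 + 1/j)² (C(j) = ((5 + (1 - 1*(-1))) + 1/j)² = ((5 + (1 + 1)) + 1/j)² = ((5 + 2) + 1/j)² = (7 + 1/j)²)
-306 - C(15) = -306 - (1 + 7*15)²/15² = -306 - (1 + 105)²/225 = -306 - 106²/225 = -306 - 11236/225 = -80086/225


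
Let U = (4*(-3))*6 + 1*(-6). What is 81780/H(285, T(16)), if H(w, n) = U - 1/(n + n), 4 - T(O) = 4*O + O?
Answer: -2486112/2371 ≈ -1048.6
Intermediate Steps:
U = -78 (U = -12*6 - 6 = -72 - 6 = -78)
T(O) = 4 - 5*O (T(O) = 4 - (4*O + O) = 4 - 5*O)
H(w, n) = -78 - 1/(2*n) (H(w, n) = -78 - 1/(n + n) = -78 - 1/(2*n))
81780/H(285, T(16)) = 81780/(-78 - 1/(2*(4 - 5*16))) = 81780/(-78 - 1/(2*(4 - 80))) = 81780/(-78 - ½/(-76)) = 81780/(-78 - ½*(-1/76)) = 81780/(-78 + 1/152) = 81780/(-11855/152) = 81780*(-152/11855) = -2486112/2371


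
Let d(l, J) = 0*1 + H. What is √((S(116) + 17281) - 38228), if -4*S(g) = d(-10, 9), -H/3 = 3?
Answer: I*√83779/2 ≈ 144.72*I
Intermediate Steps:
H = -9 (H = -3*3 = -9)
d(l, J) = -9 (d(l, J) = 0*1 - 9 = 0 - 9 = -9)
S(g) = 9/4 (S(g) = -¼*(-9) = 9/4)
√((S(116) + 17281) - 38228) = √((9/4 + 17281) - 38228) = √(69133/4 - 38228) = √(-83779/4) = I*√83779/2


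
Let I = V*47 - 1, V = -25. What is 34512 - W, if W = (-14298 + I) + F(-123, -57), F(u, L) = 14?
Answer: 49972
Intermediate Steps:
I = -1176 (I = -25*47 - 1 = -1175 - 1 = -1176)
W = -15460 (W = (-14298 - 1176) + 14 = -15474 + 14 = -15460)
34512 - W = 34512 - 1*(-15460) = 34512 + 15460 = 49972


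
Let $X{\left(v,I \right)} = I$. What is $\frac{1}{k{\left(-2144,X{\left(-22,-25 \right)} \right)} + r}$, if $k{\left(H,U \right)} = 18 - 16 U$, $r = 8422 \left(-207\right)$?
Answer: $- \frac{1}{1742936} \approx -5.7374 \cdot 10^{-7}$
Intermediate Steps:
$r = -1743354$
$\frac{1}{k{\left(-2144,X{\left(-22,-25 \right)} \right)} + r} = \frac{1}{\left(18 - -400\right) - 1743354} = \frac{1}{\left(18 + 400\right) - 1743354} = \frac{1}{418 - 1743354} = \frac{1}{-1742936} = - \frac{1}{1742936}$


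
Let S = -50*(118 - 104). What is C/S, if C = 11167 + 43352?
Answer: -54519/700 ≈ -77.884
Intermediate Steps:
S = -700 (S = -50*14 = -700)
C = 54519
C/S = 54519/(-700) = 54519*(-1/700) = -54519/700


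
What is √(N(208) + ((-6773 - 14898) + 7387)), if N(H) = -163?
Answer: I*√14447 ≈ 120.2*I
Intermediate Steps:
√(N(208) + ((-6773 - 14898) + 7387)) = √(-163 + ((-6773 - 14898) + 7387)) = √(-163 + (-21671 + 7387)) = √(-163 - 14284) = √(-14447) = I*√14447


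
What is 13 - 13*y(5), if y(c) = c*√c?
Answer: 13 - 65*√5 ≈ -132.34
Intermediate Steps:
y(c) = c^(3/2)
13 - 13*y(5) = 13 - 65*√5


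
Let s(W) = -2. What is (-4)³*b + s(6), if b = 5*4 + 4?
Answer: -1538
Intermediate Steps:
b = 24 (b = 20 + 4 = 24)
(-4)³*b + s(6) = (-4)³*24 - 2 = -64*24 - 2 = -1536 - 2 = -1538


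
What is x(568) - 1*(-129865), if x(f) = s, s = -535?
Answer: 129330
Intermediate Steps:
x(f) = -535
x(568) - 1*(-129865) = -535 - 1*(-129865) = -535 + 129865 = 129330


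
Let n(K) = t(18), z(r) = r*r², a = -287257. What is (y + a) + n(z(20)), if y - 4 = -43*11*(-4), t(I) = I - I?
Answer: -285361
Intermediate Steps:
z(r) = r³
t(I) = 0
n(K) = 0
y = 1896 (y = 4 - 43*11*(-4) = 4 - 473*(-4) = 4 + 1892 = 1896)
(y + a) + n(z(20)) = (1896 - 287257) + 0 = -285361 + 0 = -285361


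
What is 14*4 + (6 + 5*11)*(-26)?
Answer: -1530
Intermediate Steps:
14*4 + (6 + 5*11)*(-26) = 56 + (6 + 55)*(-26) = 56 + 61*(-26) = 56 - 1586 = -1530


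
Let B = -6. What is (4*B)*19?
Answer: -456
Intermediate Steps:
(4*B)*19 = (4*(-6))*19 = -24*19 = -456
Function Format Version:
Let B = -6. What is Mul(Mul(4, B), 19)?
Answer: -456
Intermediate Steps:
Mul(Mul(4, B), 19) = Mul(Mul(4, -6), 19) = Mul(-24, 19) = -456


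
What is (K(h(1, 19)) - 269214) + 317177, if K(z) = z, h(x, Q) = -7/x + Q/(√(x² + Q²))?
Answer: 47956 + 19*√362/362 ≈ 47957.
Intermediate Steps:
h(x, Q) = -7/x + Q/√(Q² + x²) (h(x, Q) = -7/x + Q/(√(Q² + x²)) = -7/x + Q/√(Q² + x²))
(K(h(1, 19)) - 269214) + 317177 = ((-7/1 + 19/√(19² + 1²)) - 269214) + 317177 = ((-7*1 + 19/√(361 + 1)) - 269214) + 317177 = ((-7 + 19/√362) - 269214) + 317177 = ((-7 + 19*(√362/362)) - 269214) + 317177 = ((-7 + 19*√362/362) - 269214) + 317177 = (-269221 + 19*√362/362) + 317177 = 47956 + 19*√362/362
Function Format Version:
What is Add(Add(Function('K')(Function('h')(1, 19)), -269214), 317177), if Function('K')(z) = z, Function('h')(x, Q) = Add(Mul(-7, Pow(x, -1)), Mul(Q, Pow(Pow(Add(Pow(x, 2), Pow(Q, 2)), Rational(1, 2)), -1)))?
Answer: Add(47956, Mul(Rational(19, 362), Pow(362, Rational(1, 2)))) ≈ 47957.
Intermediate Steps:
Function('h')(x, Q) = Add(Mul(-7, Pow(x, -1)), Mul(Q, Pow(Add(Pow(Q, 2), Pow(x, 2)), Rational(-1, 2)))) (Function('h')(x, Q) = Add(Mul(-7, Pow(x, -1)), Mul(Q, Pow(Pow(Add(Pow(Q, 2), Pow(x, 2)), Rational(1, 2)), -1))) = Add(Mul(-7, Pow(x, -1)), Mul(Q, Pow(Add(Pow(Q, 2), Pow(x, 2)), Rational(-1, 2)))))
Add(Add(Function('K')(Function('h')(1, 19)), -269214), 317177) = Add(Add(Add(Mul(-7, Pow(1, -1)), Mul(19, Pow(Add(Pow(19, 2), Pow(1, 2)), Rational(-1, 2)))), -269214), 317177) = Add(Add(Add(Mul(-7, 1), Mul(19, Pow(Add(361, 1), Rational(-1, 2)))), -269214), 317177) = Add(Add(Add(-7, Mul(19, Pow(362, Rational(-1, 2)))), -269214), 317177) = Add(Add(Add(-7, Mul(19, Mul(Rational(1, 362), Pow(362, Rational(1, 2))))), -269214), 317177) = Add(Add(Add(-7, Mul(Rational(19, 362), Pow(362, Rational(1, 2)))), -269214), 317177) = Add(Add(-269221, Mul(Rational(19, 362), Pow(362, Rational(1, 2)))), 317177) = Add(47956, Mul(Rational(19, 362), Pow(362, Rational(1, 2))))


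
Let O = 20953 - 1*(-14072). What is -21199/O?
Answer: -21199/35025 ≈ -0.60525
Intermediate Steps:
O = 35025 (O = 20953 + 14072 = 35025)
-21199/O = -21199/35025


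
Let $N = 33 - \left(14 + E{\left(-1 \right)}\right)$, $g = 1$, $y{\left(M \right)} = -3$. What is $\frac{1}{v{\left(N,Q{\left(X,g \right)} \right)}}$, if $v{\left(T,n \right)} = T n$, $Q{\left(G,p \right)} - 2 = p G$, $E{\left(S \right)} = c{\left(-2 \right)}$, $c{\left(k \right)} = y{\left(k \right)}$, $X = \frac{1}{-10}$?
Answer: $\frac{5}{209} \approx 0.023923$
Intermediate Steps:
$X = - \frac{1}{10} \approx -0.1$
$c{\left(k \right)} = -3$
$E{\left(S \right)} = -3$
$Q{\left(G,p \right)} = 2 + G p$ ($Q{\left(G,p \right)} = 2 + p G = 2 + G p$)
$N = 22$ ($N = 33 - \left(14 - 3\right) = 33 - 11 = 22$)
$\frac{1}{v{\left(N,Q{\left(X,g \right)} \right)}} = \frac{1}{22 \left(2 - \frac{1}{10}\right)} = \frac{1}{22 \cdot \frac{19}{10}} = \frac{1}{\frac{209}{5}} = \frac{5}{209}$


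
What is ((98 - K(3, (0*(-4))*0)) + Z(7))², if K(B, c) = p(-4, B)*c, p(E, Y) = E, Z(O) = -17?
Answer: 6561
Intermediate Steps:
K(B, c) = -4*c
((98 - K(3, (0*(-4))*0)) + Z(7))² = ((98 - (-4)*(0*(-4))*0) - 17)² = ((98 - (-4)*0*0) - 17)² = ((98 - (-4)*0) - 17)² = ((98 - 1*0) - 17)² = ((98 + 0) - 17)² = (98 - 17)² = 81² = 6561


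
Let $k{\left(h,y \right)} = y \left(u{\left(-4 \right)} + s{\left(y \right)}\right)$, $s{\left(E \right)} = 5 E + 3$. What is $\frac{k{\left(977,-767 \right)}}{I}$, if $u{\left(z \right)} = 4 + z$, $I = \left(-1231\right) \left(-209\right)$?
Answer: $\frac{2939144}{257279} \approx 11.424$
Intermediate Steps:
$I = 257279$
$s{\left(E \right)} = 3 + 5 E$
$k{\left(h,y \right)} = y \left(3 + 5 y\right)$ ($k{\left(h,y \right)} = y \left(\left(4 - 4\right) + \left(3 + 5 y\right)\right) = y \left(0 + \left(3 + 5 y\right)\right) = y \left(3 + 5 y\right)$)
$\frac{k{\left(977,-767 \right)}}{I} = \frac{\left(-767\right) \left(3 + 5 \left(-767\right)\right)}{257279} = - 767 \left(3 - 3835\right) \frac{1}{257279} = \left(-767\right) \left(-3832\right) \frac{1}{257279} = 2939144 \cdot \frac{1}{257279} = \frac{2939144}{257279}$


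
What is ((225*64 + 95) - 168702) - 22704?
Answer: -176911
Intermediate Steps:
((225*64 + 95) - 168702) - 22704 = ((14400 + 95) - 168702) - 22704 = (14495 - 168702) - 22704 = -154207 - 22704 = -176911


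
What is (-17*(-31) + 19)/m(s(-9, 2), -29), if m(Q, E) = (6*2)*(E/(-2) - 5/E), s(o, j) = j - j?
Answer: 2639/851 ≈ 3.1011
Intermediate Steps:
s(o, j) = 0
m(Q, E) = -60/E - 6*E (m(Q, E) = 12*(E*(-1/2) - 5/E) = 12*(-E/2 - 5/E) = 12*(-5/E - E/2) = -60/E - 6*E)
(-17*(-31) + 19)/m(s(-9, 2), -29) = (-17*(-31) + 19)/(-60/(-29) - 6*(-29)) = (527 + 19)/(-60*(-1/29) + 174) = 546/(60/29 + 174) = 546/(5106/29) = 546*(29/5106) = 2639/851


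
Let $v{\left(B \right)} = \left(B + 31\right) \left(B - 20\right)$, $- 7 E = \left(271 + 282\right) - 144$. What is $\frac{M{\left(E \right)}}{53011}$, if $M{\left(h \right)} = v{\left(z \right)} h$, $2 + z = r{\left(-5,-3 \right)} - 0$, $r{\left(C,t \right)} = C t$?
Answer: $\frac{17996}{53011} \approx 0.33948$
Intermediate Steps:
$z = 13$ ($z = -2 - -15 = -2 + \left(15 + 0\right) = -2 + 15 = 13$)
$E = - \frac{409}{7}$ ($E = - \frac{\left(271 + 282\right) - 144}{7} = - \frac{553 - 144}{7} = \left(- \frac{1}{7}\right) 409 = - \frac{409}{7} \approx -58.429$)
$v{\left(B \right)} = \left(-20 + B\right) \left(31 + B\right)$ ($v{\left(B \right)} = \left(31 + B\right) \left(-20 + B\right) = \left(-20 + B\right) \left(31 + B\right)$)
$M{\left(h \right)} = - 308 h$ ($M{\left(h \right)} = \left(-620 + 13^{2} + 11 \cdot 13\right) h = \left(-620 + 169 + 143\right) h = - 308 h$)
$\frac{M{\left(E \right)}}{53011} = \frac{\left(-308\right) \left(- \frac{409}{7}\right)}{53011} = 17996 \cdot \frac{1}{53011} = \frac{17996}{53011}$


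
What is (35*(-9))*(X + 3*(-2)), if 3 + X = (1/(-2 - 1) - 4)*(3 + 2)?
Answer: 9660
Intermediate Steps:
X = -74/3 (X = -3 + (1/(-2 - 1) - 4)*(3 + 2) = -3 + (1/(-3) - 4)*5 = -3 + (-⅓ - 4)*5 = -3 - 13/3*5 = -3 - 65/3 = -74/3 ≈ -24.667)
(35*(-9))*(X + 3*(-2)) = (35*(-9))*(-74/3 + 3*(-2)) = -315*(-74/3 - 6) = -315*(-92/3) = 9660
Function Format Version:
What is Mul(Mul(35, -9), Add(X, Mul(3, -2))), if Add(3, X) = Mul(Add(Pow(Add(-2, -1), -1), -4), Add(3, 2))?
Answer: 9660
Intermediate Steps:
X = Rational(-74, 3) (X = Add(-3, Mul(Add(Pow(Add(-2, -1), -1), -4), Add(3, 2))) = Add(-3, Mul(Add(Pow(-3, -1), -4), 5)) = Add(-3, Mul(Add(Rational(-1, 3), -4), 5)) = Add(-3, Mul(Rational(-13, 3), 5)) = Add(-3, Rational(-65, 3)) = Rational(-74, 3) ≈ -24.667)
Mul(Mul(35, -9), Add(X, Mul(3, -2))) = Mul(Mul(35, -9), Add(Rational(-74, 3), Mul(3, -2))) = Mul(-315, Add(Rational(-74, 3), -6)) = Mul(-315, Rational(-92, 3)) = 9660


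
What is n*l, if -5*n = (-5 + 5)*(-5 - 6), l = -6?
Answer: 0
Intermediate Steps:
n = 0 (n = -(-5 + 5)*(-5 - 6)/5 = -0*(-11) = -1/5*0 = 0)
n*l = 0*(-6) = 0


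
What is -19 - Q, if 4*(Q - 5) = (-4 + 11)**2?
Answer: -145/4 ≈ -36.250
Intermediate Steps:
Q = 69/4 (Q = 5 + (-4 + 11)**2/4 = 5 + (1/4)*7**2 = 5 + (1/4)*49 = 5 + 49/4 = 69/4 ≈ 17.250)
-19 - Q = -19 - 1*69/4 = -19 - 69/4 = -145/4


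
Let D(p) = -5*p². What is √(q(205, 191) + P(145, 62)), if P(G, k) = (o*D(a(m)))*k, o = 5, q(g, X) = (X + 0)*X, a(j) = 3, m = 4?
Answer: √22531 ≈ 150.10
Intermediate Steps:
q(g, X) = X² (q(g, X) = X*X = X²)
P(G, k) = -225*k (P(G, k) = (5*(-5*3²))*k = (5*(-5*9))*k = (5*(-45))*k = -225*k)
√(q(205, 191) + P(145, 62)) = √(191² - 225*62) = √(36481 - 13950) = √22531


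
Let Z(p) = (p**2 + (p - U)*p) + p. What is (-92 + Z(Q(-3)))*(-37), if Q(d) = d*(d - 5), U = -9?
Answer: -48100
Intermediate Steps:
Q(d) = d*(-5 + d)
Z(p) = p + p**2 + p*(9 + p) (Z(p) = (p**2 + (p - 1*(-9))*p) + p = (p**2 + (p + 9)*p) + p = (p**2 + (9 + p)*p) + p = (p**2 + p*(9 + p)) + p = p + p**2 + p*(9 + p))
(-92 + Z(Q(-3)))*(-37) = (-92 + 2*(-3*(-5 - 3))*(5 - 3*(-5 - 3)))*(-37) = (-92 + 2*(-3*(-8))*(5 - 3*(-8)))*(-37) = (-92 + 2*24*(5 + 24))*(-37) = (-92 + 2*24*29)*(-37) = (-92 + 1392)*(-37) = 1300*(-37) = -48100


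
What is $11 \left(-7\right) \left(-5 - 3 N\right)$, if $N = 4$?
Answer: $1309$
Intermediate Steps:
$11 \left(-7\right) \left(-5 - 3 N\right) = 11 \left(-7\right) \left(-5 - 12\right) = - 77 \left(-5 - 12\right) = \left(-77\right) \left(-17\right) = 1309$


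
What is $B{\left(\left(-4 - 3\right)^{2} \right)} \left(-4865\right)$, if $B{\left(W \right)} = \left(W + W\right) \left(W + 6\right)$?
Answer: $-26222350$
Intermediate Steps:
$B{\left(W \right)} = 2 W \left(6 + W\right)$
$B{\left(\left(-4 - 3\right)^{2} \right)} \left(-4865\right) = 2 \left(-4 - 3\right)^{2} \left(6 + \left(-4 - 3\right)^{2}\right) \left(-4865\right) = 2 \left(-7\right)^{2} \left(6 + \left(-7\right)^{2}\right) \left(-4865\right) = 2 \cdot 49 \left(6 + 49\right) \left(-4865\right) = 2 \cdot 49 \cdot 55 \left(-4865\right) = 5390 \left(-4865\right) = -26222350$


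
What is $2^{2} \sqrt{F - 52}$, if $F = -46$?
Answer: $28 i \sqrt{2} \approx 39.598 i$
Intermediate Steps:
$2^{2} \sqrt{F - 52} = 2^{2} \sqrt{-46 - 52} = 4 \sqrt{-98} = 4 \cdot 7 i \sqrt{2} = 28 i \sqrt{2}$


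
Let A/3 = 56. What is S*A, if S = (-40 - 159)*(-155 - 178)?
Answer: 11132856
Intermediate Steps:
A = 168 (A = 3*56 = 168)
S = 66267 (S = -199*(-333) = 66267)
S*A = 66267*168 = 11132856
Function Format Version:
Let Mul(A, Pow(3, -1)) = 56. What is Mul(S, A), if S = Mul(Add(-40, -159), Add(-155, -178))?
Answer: 11132856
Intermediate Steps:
A = 168 (A = Mul(3, 56) = 168)
S = 66267 (S = Mul(-199, -333) = 66267)
Mul(S, A) = Mul(66267, 168) = 11132856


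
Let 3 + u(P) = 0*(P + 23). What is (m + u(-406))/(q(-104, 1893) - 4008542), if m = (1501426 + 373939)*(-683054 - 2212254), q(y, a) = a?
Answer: 5429759287423/4006649 ≈ 1.3552e+6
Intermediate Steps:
m = -5429759287420 (m = 1875365*(-2895308) = -5429759287420)
u(P) = -3 (u(P) = -3 + 0*(P + 23) = -3 + 0*(23 + P) = -3 + 0 = -3)
(m + u(-406))/(q(-104, 1893) - 4008542) = (-5429759287420 - 3)/(1893 - 4008542) = -5429759287423/(-4006649) = -5429759287423*(-1/4006649) = 5429759287423/4006649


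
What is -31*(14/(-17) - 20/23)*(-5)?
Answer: -102610/391 ≈ -262.43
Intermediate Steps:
-31*(14/(-17) - 20/23)*(-5) = -31*(14*(-1/17) - 20*1/23)*(-5) = -31*(-14/17 - 20/23)*(-5) = -31*(-662/391)*(-5) = (20522/391)*(-5) = -102610/391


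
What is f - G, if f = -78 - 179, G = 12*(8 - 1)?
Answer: -341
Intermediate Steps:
G = 84 (G = 12*7 = 84)
f = -257
f - G = -257 - 1*84 = -257 - 84 = -341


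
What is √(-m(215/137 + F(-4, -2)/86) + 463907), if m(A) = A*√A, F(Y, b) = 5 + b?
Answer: √(64397493292268 - 18901*√222691582)/11782 ≈ 681.11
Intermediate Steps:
m(A) = A^(3/2)
√(-m(215/137 + F(-4, -2)/86) + 463907) = √(-(215/137 + (5 - 2)/86)^(3/2) + 463907) = √(-(215*(1/137) + 3*(1/86))^(3/2) + 463907) = √(-(215/137 + 3/86)^(3/2) + 463907) = √(-(18901/11782)^(3/2) + 463907) = √(-18901*√222691582/138815524 + 463907) = √(463907 - 18901*√222691582/138815524)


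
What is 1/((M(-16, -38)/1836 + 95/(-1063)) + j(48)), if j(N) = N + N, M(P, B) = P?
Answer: 487917/46792175 ≈ 0.010427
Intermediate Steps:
j(N) = 2*N
1/((M(-16, -38)/1836 + 95/(-1063)) + j(48)) = 1/((-16/1836 + 95/(-1063)) + 2*48) = 1/((-16*1/1836 + 95*(-1/1063)) + 96) = 1/((-4/459 - 95/1063) + 96) = 1/(-47857/487917 + 96) = 1/(46792175/487917) = 487917/46792175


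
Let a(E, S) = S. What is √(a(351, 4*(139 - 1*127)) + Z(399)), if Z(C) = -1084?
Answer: 2*I*√259 ≈ 32.187*I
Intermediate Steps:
√(a(351, 4*(139 - 1*127)) + Z(399)) = √(4*(139 - 1*127) - 1084) = √(4*(139 - 127) - 1084) = √(4*12 - 1084) = √(48 - 1084) = √(-1036) = 2*I*√259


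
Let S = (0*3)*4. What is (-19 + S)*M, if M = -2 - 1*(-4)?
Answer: -38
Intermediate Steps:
M = 2 (M = -2 + 4 = 2)
S = 0 (S = 0*4 = 0)
(-19 + S)*M = (-19 + 0)*2 = -19*2 = -38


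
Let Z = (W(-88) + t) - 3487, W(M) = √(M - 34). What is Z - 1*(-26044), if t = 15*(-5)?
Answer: 22482 + I*√122 ≈ 22482.0 + 11.045*I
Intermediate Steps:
W(M) = √(-34 + M)
t = -75
Z = -3562 + I*√122 (Z = (√(-34 - 88) - 75) - 3487 = (√(-122) - 75) - 3487 = (I*√122 - 75) - 3487 = (-75 + I*√122) - 3487 = -3562 + I*√122 ≈ -3562.0 + 11.045*I)
Z - 1*(-26044) = (-3562 + I*√122) - 1*(-26044) = (-3562 + I*√122) + 26044 = 22482 + I*√122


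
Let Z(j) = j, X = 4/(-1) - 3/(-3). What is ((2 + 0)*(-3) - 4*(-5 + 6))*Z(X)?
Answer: 30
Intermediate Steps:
X = -3 (X = 4*(-1) - 3*(-1/3) = -4 + 1 = -3)
((2 + 0)*(-3) - 4*(-5 + 6))*Z(X) = ((2 + 0)*(-3) - 4*(-5 + 6))*(-3) = (2*(-3) - 4*1)*(-3) = (-6 - 4)*(-3) = -10*(-3) = 30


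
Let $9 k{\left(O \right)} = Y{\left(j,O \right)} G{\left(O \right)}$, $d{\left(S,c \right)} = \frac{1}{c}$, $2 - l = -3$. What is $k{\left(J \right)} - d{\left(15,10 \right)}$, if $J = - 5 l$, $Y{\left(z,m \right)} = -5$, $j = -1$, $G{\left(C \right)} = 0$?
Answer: $- \frac{1}{10} \approx -0.1$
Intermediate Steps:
$l = 5$ ($l = 2 - -3 = 2 + 3 = 5$)
$J = -25$ ($J = \left(-5\right) 5 = -25$)
$k{\left(O \right)} = 0$ ($k{\left(O \right)} = \frac{\left(-5\right) 0}{9} = \frac{1}{9} \cdot 0 = 0$)
$k{\left(J \right)} - d{\left(15,10 \right)} = 0 - \frac{1}{10} = - \frac{1}{10}$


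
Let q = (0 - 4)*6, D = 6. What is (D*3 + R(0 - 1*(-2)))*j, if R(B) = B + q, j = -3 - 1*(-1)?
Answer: 8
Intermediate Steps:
j = -2 (j = -3 + 1 = -2)
q = -24 (q = -4*6 = -24)
R(B) = -24 + B (R(B) = B - 24 = -24 + B)
(D*3 + R(0 - 1*(-2)))*j = (6*3 + (-24 + (0 - 1*(-2))))*(-2) = (18 + (-24 + (0 + 2)))*(-2) = (18 + (-24 + 2))*(-2) = (18 - 22)*(-2) = -4*(-2) = 8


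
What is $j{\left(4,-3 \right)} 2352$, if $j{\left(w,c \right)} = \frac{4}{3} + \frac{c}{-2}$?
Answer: $6664$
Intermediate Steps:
$j{\left(w,c \right)} = \frac{4}{3} - \frac{c}{2}$ ($j{\left(w,c \right)} = 4 \cdot \frac{1}{3} + c \left(- \frac{1}{2}\right) = \frac{4}{3} - \frac{c}{2}$)
$j{\left(4,-3 \right)} 2352 = \left(\frac{4}{3} - - \frac{3}{2}\right) 2352 = \left(\frac{4}{3} + \frac{3}{2}\right) 2352 = \frac{17}{6} \cdot 2352 = 6664$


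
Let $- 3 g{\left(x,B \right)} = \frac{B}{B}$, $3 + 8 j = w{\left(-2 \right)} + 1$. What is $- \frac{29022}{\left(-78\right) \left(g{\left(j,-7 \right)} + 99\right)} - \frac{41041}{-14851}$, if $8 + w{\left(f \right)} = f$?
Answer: $\frac{373428629}{57146648} \approx 6.5346$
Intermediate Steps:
$w{\left(f \right)} = -8 + f$
$j = - \frac{3}{2}$ ($j = - \frac{3}{8} + \frac{\left(-8 - 2\right) + 1}{8} = - \frac{3}{8} + \frac{-10 + 1}{8} = - \frac{3}{8} + \frac{1}{8} \left(-9\right) = - \frac{3}{8} - \frac{9}{8} = - \frac{3}{2} \approx -1.5$)
$g{\left(x,B \right)} = - \frac{1}{3}$ ($g{\left(x,B \right)} = - \frac{B \frac{1}{B}}{3} = \left(- \frac{1}{3}\right) 1 = - \frac{1}{3}$)
$- \frac{29022}{\left(-78\right) \left(g{\left(j,-7 \right)} + 99\right)} - \frac{41041}{-14851} = - \frac{29022}{\left(-78\right) \left(- \frac{1}{3} + 99\right)} - \frac{41041}{-14851} = - \frac{29022}{\left(-78\right) \frac{296}{3}} - - \frac{41041}{14851} = - \frac{29022}{-7696} + \frac{41041}{14851} = \left(-29022\right) \left(- \frac{1}{7696}\right) + \frac{41041}{14851} = \frac{14511}{3848} + \frac{41041}{14851} = \frac{373428629}{57146648}$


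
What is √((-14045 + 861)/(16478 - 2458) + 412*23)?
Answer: 2*√29100336105/3505 ≈ 97.340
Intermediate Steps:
√((-14045 + 861)/(16478 - 2458) + 412*23) = √(-13184/14020 + 9476) = √(-13184*1/14020 + 9476) = √(-3296/3505 + 9476) = √(33210084/3505) = 2*√29100336105/3505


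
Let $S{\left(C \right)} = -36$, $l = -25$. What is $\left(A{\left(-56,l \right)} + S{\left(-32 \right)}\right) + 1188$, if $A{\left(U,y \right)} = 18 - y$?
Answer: $1195$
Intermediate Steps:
$\left(A{\left(-56,l \right)} + S{\left(-32 \right)}\right) + 1188 = \left(\left(18 - -25\right) - 36\right) + 1188 = \left(\left(18 + 25\right) - 36\right) + 1188 = \left(43 - 36\right) + 1188 = 7 + 1188 = 1195$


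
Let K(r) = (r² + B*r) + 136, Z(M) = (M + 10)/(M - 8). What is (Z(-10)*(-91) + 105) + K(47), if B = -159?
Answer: -5023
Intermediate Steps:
Z(M) = (10 + M)/(-8 + M)
K(r) = 136 + r² - 159*r (K(r) = (r² - 159*r) + 136 = 136 + r² - 159*r)
(Z(-10)*(-91) + 105) + K(47) = (((10 - 10)/(-8 - 10))*(-91) + 105) + (136 + 47² - 159*47) = ((0/(-18))*(-91) + 105) + (136 + 2209 - 7473) = (-1/18*0*(-91) + 105) - 5128 = (0*(-91) + 105) - 5128 = (0 + 105) - 5128 = 105 - 5128 = -5023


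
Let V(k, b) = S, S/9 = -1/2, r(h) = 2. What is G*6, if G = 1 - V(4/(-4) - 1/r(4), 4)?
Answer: 33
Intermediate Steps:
S = -9/2 (S = 9*(-1/2) = -9/2 ≈ -4.5000)
V(k, b) = -9/2
G = 11/2 (G = 1 - 1*(-9/2) = 1 + 9/2 = 11/2 ≈ 5.5000)
G*6 = (11/2)*6 = 33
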